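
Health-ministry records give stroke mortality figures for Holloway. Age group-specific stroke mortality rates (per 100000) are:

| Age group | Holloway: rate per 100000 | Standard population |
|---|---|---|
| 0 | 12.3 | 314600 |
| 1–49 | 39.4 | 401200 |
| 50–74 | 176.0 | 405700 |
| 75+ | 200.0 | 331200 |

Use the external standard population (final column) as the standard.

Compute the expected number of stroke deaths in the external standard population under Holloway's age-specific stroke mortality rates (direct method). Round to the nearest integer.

Expected stroke deaths = Σ (standard pop × age-specific rate ÷ 100000)
= 314600×12.3/100000 + 401200×39.4/100000 + 405700×176.0/100000 + 331200×200.0/100000
= 38.70 + 158.07 + 714.03 + 662.40 = 1573.20.

1573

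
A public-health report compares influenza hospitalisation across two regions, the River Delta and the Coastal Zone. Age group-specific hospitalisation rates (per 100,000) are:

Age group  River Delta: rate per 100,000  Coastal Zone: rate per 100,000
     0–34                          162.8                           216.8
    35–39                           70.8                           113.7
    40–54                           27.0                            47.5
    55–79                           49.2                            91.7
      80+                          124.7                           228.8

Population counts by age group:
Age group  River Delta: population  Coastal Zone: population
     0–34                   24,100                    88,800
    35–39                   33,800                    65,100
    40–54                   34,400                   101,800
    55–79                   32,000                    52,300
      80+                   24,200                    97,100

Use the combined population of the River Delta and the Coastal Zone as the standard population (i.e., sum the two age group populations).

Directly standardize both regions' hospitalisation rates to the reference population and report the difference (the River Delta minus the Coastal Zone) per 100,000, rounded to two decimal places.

Combined standard total = 553,600; weights = 0.2039, 0.1786, 0.2460, 0.1523, 0.2191.
The River Delta: 0.2039×162.8 + 0.1786×70.8 + 0.2460×27.0 + 0.1523×49.2 + 0.2191×124.7 = 87.3073 per 100,000.
The Coastal Zone: 0.2039×216.8 + 0.1786×113.7 + 0.2460×47.5 + 0.1523×91.7 + 0.2191×228.8 = 140.3087 per 100,000.
Difference = 87.3073 − 140.3087 = -53.0014.

-53.00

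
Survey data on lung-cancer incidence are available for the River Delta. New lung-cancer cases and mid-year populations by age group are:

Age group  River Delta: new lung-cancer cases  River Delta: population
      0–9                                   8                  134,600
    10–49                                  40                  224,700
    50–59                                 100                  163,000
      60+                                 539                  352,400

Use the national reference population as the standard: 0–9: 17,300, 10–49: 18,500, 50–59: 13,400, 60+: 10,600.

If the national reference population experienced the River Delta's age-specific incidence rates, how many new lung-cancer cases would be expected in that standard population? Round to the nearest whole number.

Age-specific rates per 100,000 for the River Delta: 5.94, 17.80, 61.35, 152.95.
Expected new lung-cancer cases = Σ (standard pop × age-specific rate ÷ 100,000)
= 17,300×5.94/100,000 + 18,500×17.80/100,000 + 13,400×61.35/100,000 + 10,600×152.95/100,000
= 1.03 + 3.29 + 8.22 + 16.21 = 28.76.

29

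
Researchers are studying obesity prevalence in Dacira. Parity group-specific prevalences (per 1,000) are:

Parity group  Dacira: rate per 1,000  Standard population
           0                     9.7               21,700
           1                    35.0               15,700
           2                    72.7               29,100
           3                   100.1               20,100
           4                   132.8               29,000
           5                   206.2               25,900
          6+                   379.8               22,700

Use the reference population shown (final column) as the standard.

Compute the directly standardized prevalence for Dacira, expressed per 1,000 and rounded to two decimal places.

Standard total = 164,200; weights = 0.1322, 0.0956, 0.1772, 0.1224, 0.1766, 0.1577, 0.1382.
Standardized rate: 0.1322×9.7 + 0.0956×35.0 + 0.1772×72.7 + 0.1224×100.1 + 0.1766×132.8 + 0.1577×206.2 + 0.1382×379.8 = 138.2510 per 1,000.

138.25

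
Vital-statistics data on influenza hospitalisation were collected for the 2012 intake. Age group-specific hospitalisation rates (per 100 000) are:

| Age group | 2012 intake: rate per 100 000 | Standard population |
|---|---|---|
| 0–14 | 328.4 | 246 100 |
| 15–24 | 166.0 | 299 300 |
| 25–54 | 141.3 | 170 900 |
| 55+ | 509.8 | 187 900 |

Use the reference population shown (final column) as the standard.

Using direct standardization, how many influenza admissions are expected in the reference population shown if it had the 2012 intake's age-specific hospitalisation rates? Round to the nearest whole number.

Expected influenza admissions = Σ (standard pop × age-specific rate ÷ 100 000)
= 246 100×328.4/100 000 + 299 300×166.0/100 000 + 170 900×141.3/100 000 + 187 900×509.8/100 000
= 808.19 + 496.84 + 241.48 + 957.91 = 2504.43.

2504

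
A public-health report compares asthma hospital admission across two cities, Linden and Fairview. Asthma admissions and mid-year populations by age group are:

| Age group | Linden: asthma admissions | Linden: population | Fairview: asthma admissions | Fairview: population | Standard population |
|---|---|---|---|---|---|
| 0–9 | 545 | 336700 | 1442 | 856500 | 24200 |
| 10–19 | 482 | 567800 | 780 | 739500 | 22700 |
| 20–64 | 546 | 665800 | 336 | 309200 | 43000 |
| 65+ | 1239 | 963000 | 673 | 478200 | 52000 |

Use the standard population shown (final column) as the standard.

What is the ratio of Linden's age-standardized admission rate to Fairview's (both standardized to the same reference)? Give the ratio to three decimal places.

0.870

Age-specific rates per 10000 for Linden: 16.19, 8.49, 8.20, 12.87.
For Fairview: 16.84, 10.55, 10.87, 14.07.
Standard total = 141900; weights = 0.1705, 0.1600, 0.3030, 0.3665.
Linden: 0.1705×16.19 + 0.1600×8.49 + 0.3030×8.20 + 0.3665×12.87 = 11.3184 per 10000.
Fairview: 0.1705×16.84 + 0.1600×10.55 + 0.3030×10.87 + 0.3665×14.07 = 13.0089 per 10000.
Ratio = 11.3184 ÷ 13.0089 = 0.87005.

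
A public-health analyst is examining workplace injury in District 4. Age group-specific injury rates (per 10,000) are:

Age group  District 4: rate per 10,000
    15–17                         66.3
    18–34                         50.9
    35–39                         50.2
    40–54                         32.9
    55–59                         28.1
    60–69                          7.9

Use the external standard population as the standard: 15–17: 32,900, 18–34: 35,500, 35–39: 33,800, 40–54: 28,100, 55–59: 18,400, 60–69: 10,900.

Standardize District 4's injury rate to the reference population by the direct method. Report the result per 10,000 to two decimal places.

Standard total = 159,600; weights = 0.2061, 0.2224, 0.2118, 0.1761, 0.1153, 0.0683.
Standardized rate: 0.2061×66.3 + 0.2224×50.9 + 0.2118×50.2 + 0.1761×32.9 + 0.1153×28.1 + 0.0683×7.9 = 45.1919 per 10,000.

45.19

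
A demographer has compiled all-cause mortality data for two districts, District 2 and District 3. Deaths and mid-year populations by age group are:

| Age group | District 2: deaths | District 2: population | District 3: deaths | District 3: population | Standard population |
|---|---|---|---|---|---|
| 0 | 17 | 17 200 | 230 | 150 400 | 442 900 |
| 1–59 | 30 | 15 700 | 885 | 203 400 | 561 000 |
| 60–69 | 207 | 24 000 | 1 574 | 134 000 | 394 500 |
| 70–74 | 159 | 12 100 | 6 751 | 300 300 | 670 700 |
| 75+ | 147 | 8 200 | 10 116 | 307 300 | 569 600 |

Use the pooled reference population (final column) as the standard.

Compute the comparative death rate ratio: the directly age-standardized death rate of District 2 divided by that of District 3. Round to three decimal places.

0.576

Age-specific rates per 100 000 for District 2: 98.84, 191.08, 862.50, 1314.05, 1792.68.
For District 3: 152.93, 435.10, 1174.63, 2248.09, 3291.90.
Standard total = 2 638 700; weights = 0.1678, 0.2126, 0.1495, 0.2542, 0.2159.
District 2: 0.1678×98.84 + 0.2126×191.08 + 0.1495×862.50 + 0.2542×1314.05 + 0.2159×1792.68 = 907.1414 per 100 000.
District 3: 0.1678×152.93 + 0.2126×435.10 + 0.1495×1174.63 + 0.2542×2248.09 + 0.2159×3291.90 = 1575.8022 per 100 000.
Ratio = 907.1414 ÷ 1575.8022 = 0.57567.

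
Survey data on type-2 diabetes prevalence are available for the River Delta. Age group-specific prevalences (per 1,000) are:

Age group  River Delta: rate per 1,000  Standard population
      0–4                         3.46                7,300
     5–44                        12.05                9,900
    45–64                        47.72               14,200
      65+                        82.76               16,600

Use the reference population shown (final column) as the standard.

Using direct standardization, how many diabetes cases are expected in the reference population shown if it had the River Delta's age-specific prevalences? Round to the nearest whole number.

Expected diabetes cases = Σ (standard pop × age-specific rate ÷ 1,000)
= 7,300×3.46/1,000 + 9,900×12.05/1,000 + 14,200×47.72/1,000 + 16,600×82.76/1,000
= 25.26 + 119.30 + 677.62 + 1373.82 = 2195.99.

2196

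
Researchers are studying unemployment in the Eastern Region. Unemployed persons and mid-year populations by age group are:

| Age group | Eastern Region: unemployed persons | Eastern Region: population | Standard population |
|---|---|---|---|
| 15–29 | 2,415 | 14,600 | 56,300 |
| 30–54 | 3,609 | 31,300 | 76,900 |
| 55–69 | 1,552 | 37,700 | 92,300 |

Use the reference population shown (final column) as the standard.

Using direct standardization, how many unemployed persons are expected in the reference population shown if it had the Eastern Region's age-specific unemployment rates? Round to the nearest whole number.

Age-specific rates per 1,000 for the Eastern Region: 165.411, 115.304, 41.167.
Expected unemployed persons = Σ (standard pop × age-specific rate ÷ 1,000)
= 56,300×165.411/1,000 + 76,900×115.304/1,000 + 92,300×41.167/1,000
= 9312.64 + 8866.84 + 3799.72 = 21979.20.

21979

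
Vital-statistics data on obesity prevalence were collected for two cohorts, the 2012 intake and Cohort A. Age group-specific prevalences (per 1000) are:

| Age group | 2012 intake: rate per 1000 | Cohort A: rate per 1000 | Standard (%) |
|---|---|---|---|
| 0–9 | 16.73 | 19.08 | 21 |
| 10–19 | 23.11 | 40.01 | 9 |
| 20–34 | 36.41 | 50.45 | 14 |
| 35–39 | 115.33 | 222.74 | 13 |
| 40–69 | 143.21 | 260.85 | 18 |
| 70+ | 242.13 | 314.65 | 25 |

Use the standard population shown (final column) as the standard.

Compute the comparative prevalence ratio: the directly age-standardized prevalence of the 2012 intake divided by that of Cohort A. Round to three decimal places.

Standard weights: 0.21, 0.09, 0.14, 0.13, 0.18, 0.25.
The 2012 intake: 0.2100×16.73 + 0.0900×23.11 + 0.1400×36.41 + 0.1300×115.33 + 0.1800×143.21 + 0.2500×242.13 = 111.9938 per 1000.
Cohort A: 0.2100×19.08 + 0.0900×40.01 + 0.1400×50.45 + 0.1300×222.74 + 0.1800×260.85 + 0.2500×314.65 = 169.2424 per 1000.
Ratio = 111.9938 ÷ 169.2424 = 0.66174.

0.662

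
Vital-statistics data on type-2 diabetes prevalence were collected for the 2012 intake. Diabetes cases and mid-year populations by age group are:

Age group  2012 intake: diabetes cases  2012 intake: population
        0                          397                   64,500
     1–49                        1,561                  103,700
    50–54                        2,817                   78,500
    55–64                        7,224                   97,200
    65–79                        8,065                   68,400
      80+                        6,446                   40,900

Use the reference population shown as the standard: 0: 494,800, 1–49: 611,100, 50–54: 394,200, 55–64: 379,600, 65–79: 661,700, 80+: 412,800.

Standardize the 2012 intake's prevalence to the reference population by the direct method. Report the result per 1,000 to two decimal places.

66.92

Age-specific rates per 1,000 for the 2012 intake: 6.155, 15.053, 35.885, 74.321, 117.909, 157.604.
Standard total = 2,954,200; weights = 0.1675, 0.2069, 0.1334, 0.1285, 0.2240, 0.1397.
Standardized rate: 0.1675×6.155 + 0.2069×15.053 + 0.1334×35.885 + 0.1285×74.321 + 0.2240×117.909 + 0.1397×157.604 = 66.9156 per 1,000.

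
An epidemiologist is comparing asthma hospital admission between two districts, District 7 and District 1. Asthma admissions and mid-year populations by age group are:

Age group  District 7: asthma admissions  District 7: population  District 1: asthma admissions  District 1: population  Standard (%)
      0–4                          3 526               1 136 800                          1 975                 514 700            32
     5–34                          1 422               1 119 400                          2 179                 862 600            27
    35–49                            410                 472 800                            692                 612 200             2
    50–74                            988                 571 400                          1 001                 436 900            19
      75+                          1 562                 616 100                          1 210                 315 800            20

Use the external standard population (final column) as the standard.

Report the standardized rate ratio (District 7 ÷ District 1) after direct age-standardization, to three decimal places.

Age-specific rates per 10 000 for District 7: 31.02, 12.70, 8.67, 17.29, 25.35.
For District 1: 38.37, 25.26, 11.30, 22.91, 38.32.
Standard weights: 0.32, 0.27, 0.02, 0.19, 0.20.
District 7: 0.3200×31.02 + 0.2700×12.70 + 0.0200×8.67 + 0.1900×17.29 + 0.2000×25.35 = 21.8846 per 10 000.
District 1: 0.3200×38.37 + 0.2700×25.26 + 0.0200×11.30 + 0.1900×22.91 + 0.2000×38.32 = 31.3417 per 10 000.
Ratio = 21.8846 ÷ 31.3417 = 0.69826.

0.698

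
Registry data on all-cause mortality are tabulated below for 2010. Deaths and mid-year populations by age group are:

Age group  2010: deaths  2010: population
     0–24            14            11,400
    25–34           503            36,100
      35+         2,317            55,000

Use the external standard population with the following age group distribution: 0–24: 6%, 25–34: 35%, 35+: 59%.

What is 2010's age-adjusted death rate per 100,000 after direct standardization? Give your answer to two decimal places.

Age-specific rates per 100,000 for 2010: 122.81, 1393.35, 4212.73.
Standard weights: 0.06, 0.35, 0.59.
Standardized rate: 0.0600×122.81 + 0.3500×1393.35 + 0.5900×4212.73 = 2980.5506 per 100,000.

2980.55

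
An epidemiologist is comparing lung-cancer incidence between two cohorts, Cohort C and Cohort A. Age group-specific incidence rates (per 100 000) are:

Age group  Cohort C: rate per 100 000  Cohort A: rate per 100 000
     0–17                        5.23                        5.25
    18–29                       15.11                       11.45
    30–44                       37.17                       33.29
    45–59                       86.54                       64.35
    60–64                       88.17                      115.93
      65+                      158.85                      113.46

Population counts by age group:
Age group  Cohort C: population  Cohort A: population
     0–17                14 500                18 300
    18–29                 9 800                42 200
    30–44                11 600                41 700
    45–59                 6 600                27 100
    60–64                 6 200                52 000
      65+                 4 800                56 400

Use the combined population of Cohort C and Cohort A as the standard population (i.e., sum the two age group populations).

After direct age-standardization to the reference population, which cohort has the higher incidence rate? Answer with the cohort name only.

Cohort C

Combined standard total = 291 200; weights = 0.1126, 0.1786, 0.1830, 0.1157, 0.1999, 0.2102.
Cohort C: 0.1126×5.23 + 0.1786×15.11 + 0.1830×37.17 + 0.1157×86.54 + 0.1999×88.17 + 0.2102×158.85 = 71.1124 per 100 000.
Cohort A: 0.1126×5.25 + 0.1786×11.45 + 0.1830×33.29 + 0.1157×64.35 + 0.1999×115.93 + 0.2102×113.46 = 63.1917 per 100 000.
The crude rates (47.39 vs 67.90) would put Cohort A higher, but that reflects its age composition; once standardized to a common age structure, Cohort C has the higher underlying rate.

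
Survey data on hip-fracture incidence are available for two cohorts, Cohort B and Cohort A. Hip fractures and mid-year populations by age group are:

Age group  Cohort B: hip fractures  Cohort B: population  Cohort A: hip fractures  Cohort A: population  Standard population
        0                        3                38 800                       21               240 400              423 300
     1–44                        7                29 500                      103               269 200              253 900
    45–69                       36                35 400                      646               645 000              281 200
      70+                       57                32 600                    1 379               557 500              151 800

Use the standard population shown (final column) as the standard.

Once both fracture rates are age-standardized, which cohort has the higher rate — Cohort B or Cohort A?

Age-specific rates per 100 000 for Cohort B: 7.73, 23.73, 101.69, 174.85.
For Cohort A: 8.74, 38.26, 100.16, 247.35.
Standard total = 1 110 200; weights = 0.3813, 0.2287, 0.2533, 0.1367.
Cohort B: 0.3813×7.73 + 0.2287×23.73 + 0.2533×101.69 + 0.1367×174.85 = 58.0400 per 100 000.
Cohort A: 0.3813×8.74 + 0.2287×38.26 + 0.2533×100.16 + 0.1367×247.35 = 71.2703 per 100 000.

Cohort A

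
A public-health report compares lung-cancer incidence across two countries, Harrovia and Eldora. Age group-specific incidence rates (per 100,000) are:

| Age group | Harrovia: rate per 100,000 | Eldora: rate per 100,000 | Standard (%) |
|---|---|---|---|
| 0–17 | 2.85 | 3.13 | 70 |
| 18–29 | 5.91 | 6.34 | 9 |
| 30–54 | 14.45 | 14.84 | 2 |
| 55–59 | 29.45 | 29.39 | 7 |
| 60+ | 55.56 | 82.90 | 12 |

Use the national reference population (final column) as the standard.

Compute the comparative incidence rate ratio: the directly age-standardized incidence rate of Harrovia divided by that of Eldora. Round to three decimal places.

Standard weights: 0.70, 0.09, 0.02, 0.07, 0.12.
Harrovia: 0.7000×2.85 + 0.0900×5.91 + 0.0200×14.45 + 0.0700×29.45 + 0.1200×55.56 = 11.5446 per 100,000.
Eldora: 0.7000×3.13 + 0.0900×6.34 + 0.0200×14.84 + 0.0700×29.39 + 0.1200×82.90 = 15.0637 per 100,000.
Ratio = 11.5446 ÷ 15.0637 = 0.76639.

0.766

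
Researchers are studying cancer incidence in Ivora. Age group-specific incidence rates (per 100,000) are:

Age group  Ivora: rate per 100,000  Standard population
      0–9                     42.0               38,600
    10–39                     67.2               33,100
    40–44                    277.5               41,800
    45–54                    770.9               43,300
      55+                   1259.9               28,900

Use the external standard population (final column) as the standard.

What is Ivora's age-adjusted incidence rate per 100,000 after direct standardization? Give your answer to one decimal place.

459.0

Standard total = 185,700; weights = 0.2079, 0.1782, 0.2251, 0.2332, 0.1556.
Standardized rate: 0.2079×42.0 + 0.1782×67.2 + 0.2251×277.5 + 0.2332×770.9 + 0.1556×1259.9 = 458.9989 per 100,000.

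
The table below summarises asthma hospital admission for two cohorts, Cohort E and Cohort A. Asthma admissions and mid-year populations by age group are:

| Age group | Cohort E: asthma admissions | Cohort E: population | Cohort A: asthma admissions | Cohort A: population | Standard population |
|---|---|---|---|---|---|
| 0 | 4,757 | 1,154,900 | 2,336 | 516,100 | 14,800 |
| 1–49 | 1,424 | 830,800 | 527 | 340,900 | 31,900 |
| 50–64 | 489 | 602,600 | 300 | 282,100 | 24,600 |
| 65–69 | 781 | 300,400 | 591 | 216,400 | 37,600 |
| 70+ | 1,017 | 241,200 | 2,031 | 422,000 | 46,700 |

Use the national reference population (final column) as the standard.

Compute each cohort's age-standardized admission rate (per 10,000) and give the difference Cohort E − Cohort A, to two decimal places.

Age-specific rates per 10,000 for Cohort E: 41.19, 17.14, 8.11, 26.00, 42.16.
For Cohort A: 45.26, 15.46, 10.63, 27.31, 48.13.
Standard total = 155,600; weights = 0.0951, 0.2050, 0.1581, 0.2416, 0.3001.
Cohort E: 0.0951×41.19 + 0.2050×17.14 + 0.1581×8.11 + 0.2416×26.00 + 0.3001×42.16 = 27.6518 per 10,000.
Cohort A: 0.0951×45.26 + 0.2050×15.46 + 0.1581×10.63 + 0.2416×27.31 + 0.3001×48.13 = 30.1998 per 10,000.
Difference = 27.6518 − 30.1998 = -2.5480.

-2.55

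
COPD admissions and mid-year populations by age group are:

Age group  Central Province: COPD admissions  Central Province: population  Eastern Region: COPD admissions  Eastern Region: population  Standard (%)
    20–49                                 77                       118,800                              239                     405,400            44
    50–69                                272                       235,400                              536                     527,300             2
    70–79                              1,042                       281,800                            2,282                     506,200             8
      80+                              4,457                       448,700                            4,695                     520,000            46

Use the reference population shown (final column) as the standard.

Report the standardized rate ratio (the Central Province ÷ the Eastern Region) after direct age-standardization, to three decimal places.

Age-specific rates per 10,000 for the Central Province: 6.48, 11.55, 36.98, 99.33.
For the Eastern Region: 5.90, 10.16, 45.08, 90.29.
Standard weights: 0.44, 0.02, 0.08, 0.46.
The Central Province: 0.4400×6.48 + 0.0200×11.55 + 0.0800×36.98 + 0.4600×99.33 = 51.7335 per 10,000.
The Eastern Region: 0.4400×5.90 + 0.0200×10.16 + 0.0800×45.08 + 0.4600×90.29 = 47.9365 per 10,000.
Ratio = 51.7335 ÷ 47.9365 = 1.07921.

1.079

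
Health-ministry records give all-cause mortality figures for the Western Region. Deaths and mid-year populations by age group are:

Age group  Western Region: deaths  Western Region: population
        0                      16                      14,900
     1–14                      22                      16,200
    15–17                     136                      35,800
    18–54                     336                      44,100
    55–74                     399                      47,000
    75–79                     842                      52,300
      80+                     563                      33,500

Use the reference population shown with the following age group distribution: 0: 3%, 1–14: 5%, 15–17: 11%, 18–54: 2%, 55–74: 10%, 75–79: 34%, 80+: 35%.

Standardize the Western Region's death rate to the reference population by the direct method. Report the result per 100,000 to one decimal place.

Age-specific rates per 100,000 for the Western Region: 107.38, 135.80, 379.89, 761.90, 848.94, 1609.94, 1680.60.
Standard weights: 0.03, 0.05, 0.11, 0.02, 0.10, 0.34, 0.35.
Standardized rate: 0.0300×107.38 + 0.0500×135.80 + 0.1100×379.89 + 0.0200×761.90 + 0.1000×848.94 + 0.3400×1609.94 + 0.3500×1680.60 = 1287.5205 per 100,000.

1287.5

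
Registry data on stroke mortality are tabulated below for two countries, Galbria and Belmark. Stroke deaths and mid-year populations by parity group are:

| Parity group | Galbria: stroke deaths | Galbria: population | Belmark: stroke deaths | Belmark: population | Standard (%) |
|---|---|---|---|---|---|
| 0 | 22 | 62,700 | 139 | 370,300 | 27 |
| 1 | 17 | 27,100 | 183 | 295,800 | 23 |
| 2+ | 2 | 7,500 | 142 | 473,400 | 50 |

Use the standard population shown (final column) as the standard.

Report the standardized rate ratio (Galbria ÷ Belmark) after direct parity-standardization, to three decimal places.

Parity-specific rates per 100,000 for Galbria: 35.09, 62.73, 26.67.
For Belmark: 37.54, 61.87, 30.00.
Standard weights: 0.27, 0.23, 0.50.
Galbria: 0.2700×35.09 + 0.2300×62.73 + 0.5000×26.67 = 37.2351 per 100,000.
Belmark: 0.2700×37.54 + 0.2300×61.87 + 0.5000×30.00 = 39.3621 per 100,000.
Ratio = 37.2351 ÷ 39.3621 = 0.94596.

0.946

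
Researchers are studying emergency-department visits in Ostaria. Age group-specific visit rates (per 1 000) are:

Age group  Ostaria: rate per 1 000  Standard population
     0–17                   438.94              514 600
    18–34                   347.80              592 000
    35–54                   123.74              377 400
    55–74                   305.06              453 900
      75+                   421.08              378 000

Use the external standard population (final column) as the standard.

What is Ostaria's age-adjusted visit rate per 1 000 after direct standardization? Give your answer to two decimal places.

Standard total = 2 315 900; weights = 0.2222, 0.2556, 0.1630, 0.1960, 0.1632.
Standardized rate: 0.2222×438.94 + 0.2556×347.80 + 0.1630×123.74 + 0.1960×305.06 + 0.1632×421.08 = 335.1227 per 1 000.

335.12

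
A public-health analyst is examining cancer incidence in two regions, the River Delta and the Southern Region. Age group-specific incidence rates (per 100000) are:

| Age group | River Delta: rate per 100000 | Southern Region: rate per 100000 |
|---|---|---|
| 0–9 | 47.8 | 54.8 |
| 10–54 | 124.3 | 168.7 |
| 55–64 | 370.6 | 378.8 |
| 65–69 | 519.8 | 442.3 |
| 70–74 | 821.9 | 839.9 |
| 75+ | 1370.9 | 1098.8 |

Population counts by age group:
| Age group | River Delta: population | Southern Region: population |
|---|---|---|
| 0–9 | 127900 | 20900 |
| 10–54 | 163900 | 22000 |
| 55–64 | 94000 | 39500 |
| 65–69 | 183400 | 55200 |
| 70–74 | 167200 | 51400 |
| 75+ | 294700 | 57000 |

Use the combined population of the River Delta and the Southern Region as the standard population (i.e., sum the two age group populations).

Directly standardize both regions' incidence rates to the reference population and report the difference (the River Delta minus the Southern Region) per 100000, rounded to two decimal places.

78.20

Combined standard total = 1277100; weights = 0.1165, 0.1456, 0.1045, 0.1868, 0.1712, 0.2754.
The River Delta: 0.1165×47.8 + 0.1456×124.3 + 0.1045×370.6 + 0.1868×519.8 + 0.1712×821.9 + 0.2754×1370.9 = 677.7326 per 100000.
The Southern Region: 0.1165×54.8 + 0.1456×168.7 + 0.1045×378.8 + 0.1868×442.3 + 0.1712×839.9 + 0.2754×1098.8 = 599.5366 per 100000.
Difference = 677.7326 − 599.5366 = 78.1959.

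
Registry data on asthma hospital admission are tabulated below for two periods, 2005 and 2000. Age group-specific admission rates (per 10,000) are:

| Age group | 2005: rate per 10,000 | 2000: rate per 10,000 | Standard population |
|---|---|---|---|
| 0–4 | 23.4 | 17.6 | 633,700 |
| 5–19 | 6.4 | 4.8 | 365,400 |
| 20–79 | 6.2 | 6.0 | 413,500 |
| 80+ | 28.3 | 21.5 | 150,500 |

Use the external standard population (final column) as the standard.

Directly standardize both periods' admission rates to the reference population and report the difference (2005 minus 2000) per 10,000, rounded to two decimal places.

Standard total = 1,563,100; weights = 0.4054, 0.2338, 0.2645, 0.0963.
2005: 0.4054×23.4 + 0.2338×6.4 + 0.2645×6.2 + 0.0963×28.3 = 15.3477 per 10,000.
2000: 0.4054×17.6 + 0.2338×4.8 + 0.2645×6.0 + 0.0963×21.5 = 11.9147 per 10,000.
Difference = 15.3477 − 11.9147 = 3.4330.

3.43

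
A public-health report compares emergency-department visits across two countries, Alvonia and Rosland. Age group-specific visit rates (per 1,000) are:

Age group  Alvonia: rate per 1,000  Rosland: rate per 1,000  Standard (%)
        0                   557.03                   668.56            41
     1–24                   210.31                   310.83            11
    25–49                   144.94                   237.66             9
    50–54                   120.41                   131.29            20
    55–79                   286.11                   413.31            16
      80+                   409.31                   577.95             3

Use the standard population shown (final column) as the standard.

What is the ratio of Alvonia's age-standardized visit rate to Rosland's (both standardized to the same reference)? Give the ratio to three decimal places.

0.789

Standard weights: 0.41, 0.11, 0.09, 0.20, 0.16, 0.03.
Alvonia: 0.4100×557.03 + 0.1100×210.31 + 0.0900×144.94 + 0.2000×120.41 + 0.1600×286.11 + 0.0300×409.31 = 346.6999 per 1,000.
Rosland: 0.4100×668.56 + 0.1100×310.83 + 0.0900×237.66 + 0.2000×131.29 + 0.1600×413.31 + 0.0300×577.95 = 439.4164 per 1,000.
Ratio = 346.6999 ÷ 439.4164 = 0.78900.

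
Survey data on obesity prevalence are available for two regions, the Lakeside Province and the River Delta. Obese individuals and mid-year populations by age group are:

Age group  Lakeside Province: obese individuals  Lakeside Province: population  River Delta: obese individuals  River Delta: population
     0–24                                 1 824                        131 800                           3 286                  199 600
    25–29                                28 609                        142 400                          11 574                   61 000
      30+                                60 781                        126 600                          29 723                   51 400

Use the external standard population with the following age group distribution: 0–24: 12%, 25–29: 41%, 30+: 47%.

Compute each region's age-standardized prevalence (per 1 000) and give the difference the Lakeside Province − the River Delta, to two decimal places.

Age-specific rates per 1 000 for the Lakeside Province: 13.839, 200.906, 480.103.
For the River Delta: 16.463, 189.738, 578.268.
Standard weights: 0.12, 0.41, 0.47.
The Lakeside Province: 0.1200×13.839 + 0.4100×200.906 + 0.4700×480.103 = 309.6804 per 1 000.
The River Delta: 0.1200×16.463 + 0.4100×189.738 + 0.4700×578.268 = 351.5542 per 1 000.
Difference = 309.6804 − 351.5542 = -41.8738.

-41.87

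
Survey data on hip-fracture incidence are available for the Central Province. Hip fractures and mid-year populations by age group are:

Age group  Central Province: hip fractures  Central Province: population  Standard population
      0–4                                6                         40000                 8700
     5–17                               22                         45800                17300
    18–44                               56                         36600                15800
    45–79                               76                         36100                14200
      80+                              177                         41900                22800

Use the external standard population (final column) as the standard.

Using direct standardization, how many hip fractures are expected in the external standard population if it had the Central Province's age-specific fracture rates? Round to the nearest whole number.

160

Age-specific rates per 100000 for the Central Province: 15.00, 48.03, 153.01, 210.53, 422.43.
Expected hip fractures = Σ (standard pop × age-specific rate ÷ 100000)
= 8700×15.00/100000 + 17300×48.03/100000 + 15800×153.01/100000 + 14200×210.53/100000 + 22800×422.43/100000
= 1.30 + 8.31 + 24.17 + 29.89 + 96.32 = 160.00.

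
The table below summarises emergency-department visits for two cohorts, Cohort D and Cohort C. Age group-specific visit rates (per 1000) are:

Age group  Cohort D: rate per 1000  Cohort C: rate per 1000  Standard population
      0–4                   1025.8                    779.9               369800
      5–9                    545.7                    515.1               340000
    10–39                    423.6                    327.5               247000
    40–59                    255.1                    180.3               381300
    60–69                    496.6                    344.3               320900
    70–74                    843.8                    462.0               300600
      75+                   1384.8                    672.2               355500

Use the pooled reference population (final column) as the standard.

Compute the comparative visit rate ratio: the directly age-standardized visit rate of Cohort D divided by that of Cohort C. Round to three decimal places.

1.518

Standard total = 2315100; weights = 0.1597, 0.1469, 0.1067, 0.1647, 0.1386, 0.1298, 0.1536.
Cohort D: 0.1597×1025.8 + 0.1469×545.7 + 0.1067×423.6 + 0.1647×255.1 + 0.1386×496.6 + 0.1298×843.8 + 0.1536×1384.8 = 722.2493 per 1000.
Cohort C: 0.1597×779.9 + 0.1469×515.1 + 0.1067×327.5 + 0.1647×180.3 + 0.1386×344.3 + 0.1298×462.0 + 0.1536×672.2 = 475.7946 per 1000.
Ratio = 722.2493 ÷ 475.7946 = 1.51799.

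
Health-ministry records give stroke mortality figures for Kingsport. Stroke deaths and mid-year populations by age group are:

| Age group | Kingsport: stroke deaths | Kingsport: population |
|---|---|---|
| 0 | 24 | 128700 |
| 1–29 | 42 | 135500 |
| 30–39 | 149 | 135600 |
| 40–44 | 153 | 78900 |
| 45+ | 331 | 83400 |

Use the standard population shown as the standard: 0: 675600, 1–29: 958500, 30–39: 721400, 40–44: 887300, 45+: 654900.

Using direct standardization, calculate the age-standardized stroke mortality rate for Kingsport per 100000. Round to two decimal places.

142.02

Age-specific rates per 100000 for Kingsport: 18.65, 31.00, 109.88, 193.92, 396.88.
Standard total = 3897700; weights = 0.1733, 0.2459, 0.1851, 0.2276, 0.1680.
Standardized rate: 0.1733×18.65 + 0.2459×31.00 + 0.1851×109.88 + 0.2276×193.92 + 0.1680×396.88 = 142.0216 per 100000.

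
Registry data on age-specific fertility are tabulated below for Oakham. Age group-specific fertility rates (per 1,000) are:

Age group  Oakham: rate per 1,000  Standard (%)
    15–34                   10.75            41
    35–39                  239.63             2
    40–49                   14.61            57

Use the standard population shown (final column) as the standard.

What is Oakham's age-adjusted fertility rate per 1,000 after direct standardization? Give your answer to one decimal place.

Standard weights: 0.41, 0.02, 0.57.
Standardized rate: 0.4100×10.75 + 0.0200×239.63 + 0.5700×14.61 = 17.5278 per 1,000.

17.5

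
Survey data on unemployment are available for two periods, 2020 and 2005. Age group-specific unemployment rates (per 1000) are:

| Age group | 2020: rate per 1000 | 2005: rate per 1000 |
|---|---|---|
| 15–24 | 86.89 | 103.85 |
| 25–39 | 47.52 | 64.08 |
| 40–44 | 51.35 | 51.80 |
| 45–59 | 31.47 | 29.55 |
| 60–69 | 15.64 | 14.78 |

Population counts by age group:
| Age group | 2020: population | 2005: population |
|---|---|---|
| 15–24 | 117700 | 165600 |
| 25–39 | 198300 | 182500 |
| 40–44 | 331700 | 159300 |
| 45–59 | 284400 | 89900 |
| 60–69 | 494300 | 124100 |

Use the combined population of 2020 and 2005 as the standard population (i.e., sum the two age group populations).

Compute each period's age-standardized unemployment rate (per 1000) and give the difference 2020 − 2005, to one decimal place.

Combined standard total = 2147800; weights = 0.1319, 0.1773, 0.2286, 0.1743, 0.2879.
2020: 0.1319×86.89 + 0.1773×47.52 + 0.2286×51.35 + 0.1743×31.47 + 0.2879×15.64 = 41.6125 per 1000.
2005: 0.1319×103.85 + 0.1773×64.08 + 0.2286×51.80 + 0.1743×29.55 + 0.2879×14.78 = 46.3063 per 1000.
Difference = 41.6125 − 46.3063 = -4.6938.

-4.7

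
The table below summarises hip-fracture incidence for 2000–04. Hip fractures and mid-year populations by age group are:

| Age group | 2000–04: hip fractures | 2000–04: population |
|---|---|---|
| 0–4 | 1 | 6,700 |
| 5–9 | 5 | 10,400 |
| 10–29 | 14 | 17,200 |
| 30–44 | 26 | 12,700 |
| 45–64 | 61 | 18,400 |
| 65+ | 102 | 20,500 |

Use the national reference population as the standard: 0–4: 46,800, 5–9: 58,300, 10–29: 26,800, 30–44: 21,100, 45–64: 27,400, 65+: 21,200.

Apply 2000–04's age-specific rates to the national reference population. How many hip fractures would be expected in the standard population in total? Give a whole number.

Age-specific rates per 100,000 for 2000–04: 14.93, 48.08, 81.40, 204.72, 331.52, 497.56.
Expected hip fractures = Σ (standard pop × age-specific rate ÷ 100,000)
= 46,800×14.93/100,000 + 58,300×48.08/100,000 + 26,800×81.40/100,000 + 21,100×204.72/100,000 + 27,400×331.52/100,000 + 21,200×497.56/100,000
= 6.99 + 28.03 + 21.81 + 43.20 + 90.84 + 105.48 = 296.34.

296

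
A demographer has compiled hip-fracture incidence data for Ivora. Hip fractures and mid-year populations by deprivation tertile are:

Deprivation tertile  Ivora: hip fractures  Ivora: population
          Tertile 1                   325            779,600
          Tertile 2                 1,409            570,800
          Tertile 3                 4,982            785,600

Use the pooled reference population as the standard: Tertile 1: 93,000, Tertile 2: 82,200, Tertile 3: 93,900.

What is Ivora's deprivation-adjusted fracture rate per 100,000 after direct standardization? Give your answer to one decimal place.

311.1

Deprivation-specific rates per 100,000 for Ivora: 41.69, 246.85, 634.16.
Standard total = 269,100; weights = 0.3456, 0.3055, 0.3489.
Standardized rate: 0.3456×41.69 + 0.3055×246.85 + 0.3489×634.16 = 311.0957 per 100,000.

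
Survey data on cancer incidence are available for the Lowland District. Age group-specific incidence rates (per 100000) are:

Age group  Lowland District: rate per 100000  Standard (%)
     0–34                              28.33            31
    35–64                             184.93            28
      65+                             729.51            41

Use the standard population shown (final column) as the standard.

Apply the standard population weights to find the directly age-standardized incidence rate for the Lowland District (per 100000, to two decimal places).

Standard weights: 0.31, 0.28, 0.41.
Standardized rate: 0.3100×28.33 + 0.2800×184.93 + 0.4100×729.51 = 359.6618 per 100000.

359.66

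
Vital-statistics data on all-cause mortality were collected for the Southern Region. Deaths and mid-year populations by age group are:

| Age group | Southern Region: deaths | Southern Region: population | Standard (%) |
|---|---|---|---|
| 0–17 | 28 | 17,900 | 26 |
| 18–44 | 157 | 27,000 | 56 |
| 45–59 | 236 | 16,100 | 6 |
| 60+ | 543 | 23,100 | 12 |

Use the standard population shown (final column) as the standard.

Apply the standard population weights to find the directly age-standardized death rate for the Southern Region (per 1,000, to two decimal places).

7.36

Age-specific rates per 1,000 for the Southern Region: 1.564, 5.815, 14.658, 23.506.
Standard weights: 0.26, 0.56, 0.06, 0.12.
Standardized rate: 0.2600×1.564 + 0.5600×5.815 + 0.0600×14.658 + 0.1200×23.506 = 7.3633 per 1,000.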